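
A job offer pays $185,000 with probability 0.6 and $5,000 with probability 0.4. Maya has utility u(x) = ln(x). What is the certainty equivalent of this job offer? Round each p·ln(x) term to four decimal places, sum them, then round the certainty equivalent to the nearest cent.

$43,643.08

E[u] = 0.6·ln(185000) + 0.4·ln(5000) = 7.2769 + 3.4069 = 10.6838
CE = e^10.6838 ≈ 43643.08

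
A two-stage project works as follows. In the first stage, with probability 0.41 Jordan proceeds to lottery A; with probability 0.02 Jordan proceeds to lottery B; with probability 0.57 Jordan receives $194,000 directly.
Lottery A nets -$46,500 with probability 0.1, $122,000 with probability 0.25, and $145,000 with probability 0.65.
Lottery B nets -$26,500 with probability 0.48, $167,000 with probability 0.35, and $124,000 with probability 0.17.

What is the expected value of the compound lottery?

EV(A) = 0.1 × (-46500) + 0.25 × 122000 + 0.65 × 145000 = -4650 + 30500 + 94250 = 120100
EV(B) = 0.48 × (-26500) + 0.35 × 167000 + 0.17 × 124000 = -12720 + 58450 + 21080 = 66810
Branch C: 194000 (certain)
Overall = 0.41 × 120100 + 0.02 × 66810 + 0.57 × 194000 = 49241 + 1336.2 + 110580 = 161157.2

$161,157.20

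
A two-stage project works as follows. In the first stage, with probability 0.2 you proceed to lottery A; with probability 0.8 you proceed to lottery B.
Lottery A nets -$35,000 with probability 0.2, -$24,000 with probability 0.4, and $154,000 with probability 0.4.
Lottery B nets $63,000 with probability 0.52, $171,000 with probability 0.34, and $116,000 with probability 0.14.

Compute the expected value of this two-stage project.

$94,712

EV(A) = 0.2 × (-35000) + 0.4 × (-24000) + 0.4 × 154000 = -7000 − 9600 + 61600 = 45000
EV(B) = 0.52 × 63000 + 0.34 × 171000 + 0.14 × 116000 = 32760 + 58140 + 16240 = 107140
Overall = 0.2 × 45000 + 0.8 × 107140 = 9000 + 85712 = 94712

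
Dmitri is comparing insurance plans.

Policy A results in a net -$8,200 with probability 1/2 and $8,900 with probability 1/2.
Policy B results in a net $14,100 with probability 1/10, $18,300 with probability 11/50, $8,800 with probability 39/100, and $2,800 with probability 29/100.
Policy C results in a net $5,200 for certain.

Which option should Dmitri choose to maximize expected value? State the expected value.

Policy A = 1/2 × (-8200) + 1/2 × 8900 = -4100 + 4450 = 350
Policy B = 1/10 × 14100 + 11/50 × 18300 + 39/100 × 8800 + 29/100 × 2800 = 1410 + 4026 + 3432 + 812 = 9680
Policy C: 5200 (certain)

Policy B ($9,680)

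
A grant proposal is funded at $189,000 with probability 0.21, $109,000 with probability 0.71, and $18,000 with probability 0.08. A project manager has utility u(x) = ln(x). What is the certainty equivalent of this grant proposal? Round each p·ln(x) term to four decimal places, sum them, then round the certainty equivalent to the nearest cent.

$105,947.61

E[u] = 0.21·ln(189000) + 0.71·ln(109000) + 0.08·ln(18000) = 2.5514 + 8.2354 + 0.7839 = 11.5707
CE = e^11.5707 ≈ 105947.61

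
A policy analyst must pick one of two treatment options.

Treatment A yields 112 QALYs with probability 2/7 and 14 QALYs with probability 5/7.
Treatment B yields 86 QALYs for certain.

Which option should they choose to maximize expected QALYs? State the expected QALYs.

Treatment A = 2/7 × 112 + 5/7 × 14 = 32 + 10 = 42
Treatment B: 86 (certain)

Treatment B (86 QALYs)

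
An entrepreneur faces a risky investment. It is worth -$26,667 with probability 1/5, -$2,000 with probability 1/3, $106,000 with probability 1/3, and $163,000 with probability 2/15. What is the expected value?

EV = 1/5 × (-26667) + 1/3 × (-2000) + 1/3 × 106000 + 2/15 × 163000 = -5333.4 − 666.6667 + 35333.3333 + 21733.3333 = 51066.6

$51,066.60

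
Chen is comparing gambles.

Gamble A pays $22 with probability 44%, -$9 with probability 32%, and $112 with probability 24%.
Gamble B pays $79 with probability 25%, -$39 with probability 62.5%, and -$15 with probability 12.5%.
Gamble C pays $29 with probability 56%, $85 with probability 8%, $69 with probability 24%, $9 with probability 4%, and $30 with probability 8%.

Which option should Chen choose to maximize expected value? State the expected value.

Gamble C ($42.36)

Gamble A = 0.44 × 22 + 0.32 × (-9) + 0.24 × 112 = 9.68 − 2.88 + 26.88 = 33.68
Gamble B = 0.25 × 79 + 0.625 × (-39) + 0.125 × (-15) = 19.75 − 24.375 − 1.875 = -6.5
Gamble C = 0.56 × 29 + 0.08 × 85 + 0.24 × 69 + 0.04 × 9 + 0.08 × 30 = 16.24 + 6.8 + 16.56 + 0.36 + 2.4 = 42.36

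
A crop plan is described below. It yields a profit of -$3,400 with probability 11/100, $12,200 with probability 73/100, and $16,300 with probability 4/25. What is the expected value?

$11,140

EV = 11/100 × (-3400) + 73/100 × 12200 + 4/25 × 16300 = -374 + 8906 + 2608 = 11140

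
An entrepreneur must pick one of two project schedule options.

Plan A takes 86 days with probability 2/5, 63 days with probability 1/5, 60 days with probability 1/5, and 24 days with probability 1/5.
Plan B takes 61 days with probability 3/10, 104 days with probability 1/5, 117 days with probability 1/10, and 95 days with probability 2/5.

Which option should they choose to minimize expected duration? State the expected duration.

Plan A (63.8 days)

Plan A = 2/5 × 86 + 1/5 × 63 + 1/5 × 60 + 1/5 × 24 = 34.4 + 12.6 + 12 + 4.8 = 63.8
Plan B = 3/10 × 61 + 1/5 × 104 + 1/10 × 117 + 2/5 × 95 = 18.3 + 20.8 + 11.7 + 38 = 88.8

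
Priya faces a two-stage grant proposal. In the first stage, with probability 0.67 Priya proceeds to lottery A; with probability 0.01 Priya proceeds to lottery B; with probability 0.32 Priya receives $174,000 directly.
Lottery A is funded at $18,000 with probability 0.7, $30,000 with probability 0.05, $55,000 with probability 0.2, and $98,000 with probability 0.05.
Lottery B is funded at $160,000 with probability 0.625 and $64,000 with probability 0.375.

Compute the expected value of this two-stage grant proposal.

EV(A) = 0.7 × 18000 + 0.05 × 30000 + 0.2 × 55000 + 0.05 × 98000 = 12600 + 1500 + 11000 + 4900 = 30000
EV(B) = 0.625 × 160000 + 0.375 × 64000 = 100000 + 24000 = 124000
Branch C: 174000 (certain)
Overall = 0.67 × 30000 + 0.01 × 124000 + 0.32 × 174000 = 20100 + 1240 + 55680 = 77020

$77,020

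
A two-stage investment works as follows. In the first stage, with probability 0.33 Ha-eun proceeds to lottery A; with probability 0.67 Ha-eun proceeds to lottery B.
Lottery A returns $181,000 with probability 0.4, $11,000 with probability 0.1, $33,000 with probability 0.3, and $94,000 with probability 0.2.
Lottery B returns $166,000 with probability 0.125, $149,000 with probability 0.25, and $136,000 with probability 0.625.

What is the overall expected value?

EV(A) = 0.4 × 181000 + 0.1 × 11000 + 0.3 × 33000 + 0.2 × 94000 = 72400 + 1100 + 9900 + 18800 = 102200
EV(B) = 0.125 × 166000 + 0.25 × 149000 + 0.625 × 136000 = 20750 + 37250 + 85000 = 143000
Overall = 0.33 × 102200 + 0.67 × 143000 = 33726 + 95810 = 129536

$129,536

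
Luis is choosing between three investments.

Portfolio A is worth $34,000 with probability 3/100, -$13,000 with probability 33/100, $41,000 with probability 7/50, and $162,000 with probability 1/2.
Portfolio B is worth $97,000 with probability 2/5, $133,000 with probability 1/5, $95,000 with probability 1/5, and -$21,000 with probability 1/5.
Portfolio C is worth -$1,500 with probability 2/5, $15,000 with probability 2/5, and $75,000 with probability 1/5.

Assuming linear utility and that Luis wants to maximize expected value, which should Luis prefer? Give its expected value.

Portfolio A = 3/100 × 34000 + 33/100 × (-13000) + 7/50 × 41000 + 1/2 × 162000 = 1020 − 4290 + 5740 + 81000 = 83470
Portfolio B = 2/5 × 97000 + 1/5 × 133000 + 1/5 × 95000 + 1/5 × (-21000) = 38800 + 26600 + 19000 − 4200 = 80200
Portfolio C = 2/5 × (-1500) + 2/5 × 15000 + 1/5 × 75000 = -600 + 6000 + 15000 = 20400

Portfolio A ($83,470)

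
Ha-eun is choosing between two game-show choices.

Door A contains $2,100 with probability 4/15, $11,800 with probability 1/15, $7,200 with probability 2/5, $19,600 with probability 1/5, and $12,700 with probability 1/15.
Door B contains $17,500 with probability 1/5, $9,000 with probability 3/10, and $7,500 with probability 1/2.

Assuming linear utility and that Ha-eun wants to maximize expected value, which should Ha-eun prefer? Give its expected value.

Door B ($9,950)

Door A = 4/15 × 2100 + 1/15 × 11800 + 2/5 × 7200 + 1/5 × 19600 + 1/15 × 12700 = 560 + 786.6667 + 2880 + 3920 + 846.6667 = 8993.3333
Door B = 1/5 × 17500 + 3/10 × 9000 + 1/2 × 7500 = 3500 + 2700 + 3750 = 9950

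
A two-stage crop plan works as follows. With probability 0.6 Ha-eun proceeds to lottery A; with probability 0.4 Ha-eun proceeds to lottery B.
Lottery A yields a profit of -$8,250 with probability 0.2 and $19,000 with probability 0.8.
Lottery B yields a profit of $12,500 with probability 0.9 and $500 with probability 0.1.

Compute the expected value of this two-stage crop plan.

$12,650

EV(A) = 0.2 × (-8250) + 0.8 × 19000 = -1650 + 15200 = 13550
EV(B) = 0.9 × 12500 + 0.1 × 500 = 11250 + 50 = 11300
Overall = 0.6 × 13550 + 0.4 × 11300 = 8130 + 4520 = 12650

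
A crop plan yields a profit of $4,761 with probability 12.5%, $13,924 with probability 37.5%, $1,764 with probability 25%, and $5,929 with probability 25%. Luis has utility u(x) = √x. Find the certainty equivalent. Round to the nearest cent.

E[u] = 0.125·√4761 + 0.375·√13924 + 0.25·√1764 + 0.25·√5929 = 0.125·69 + 0.375·118 + 0.25·42 + 0.25·77 = 82.625
CE = (82.625)² = 6826.890625

$6,826.89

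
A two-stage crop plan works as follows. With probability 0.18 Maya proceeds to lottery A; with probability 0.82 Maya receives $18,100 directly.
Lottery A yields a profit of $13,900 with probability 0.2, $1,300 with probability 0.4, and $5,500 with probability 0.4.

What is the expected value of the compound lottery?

EV(A) = 0.2 × 13900 + 0.4 × 1300 + 0.4 × 5500 = 2780 + 520 + 2200 = 5500
Branch B: 18100 (certain)
Overall = 0.18 × 5500 + 0.82 × 18100 = 990 + 14842 = 15832

$15,832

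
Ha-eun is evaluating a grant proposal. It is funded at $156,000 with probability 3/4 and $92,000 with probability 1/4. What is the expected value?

EV = 3/4 × 156000 + 1/4 × 92000 = 117000 + 23000 = 140000

$140,000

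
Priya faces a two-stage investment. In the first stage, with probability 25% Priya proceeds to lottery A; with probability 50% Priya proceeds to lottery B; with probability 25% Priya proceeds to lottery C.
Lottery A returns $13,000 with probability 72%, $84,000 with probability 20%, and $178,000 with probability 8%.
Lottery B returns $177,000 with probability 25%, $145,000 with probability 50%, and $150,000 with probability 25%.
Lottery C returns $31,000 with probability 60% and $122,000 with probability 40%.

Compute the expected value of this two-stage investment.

EV(A) = 0.72 × 13000 + 0.2 × 84000 + 0.08 × 178000 = 9360 + 16800 + 14240 = 40400
EV(B) = 0.25 × 177000 + 0.5 × 145000 + 0.25 × 150000 = 44250 + 72500 + 37500 = 154250
EV(C) = 0.6 × 31000 + 0.4 × 122000 = 18600 + 48800 = 67400
Overall = 0.25 × 40400 + 0.5 × 154250 + 0.25 × 67400 = 10100 + 77125 + 16850 = 104075

$104,075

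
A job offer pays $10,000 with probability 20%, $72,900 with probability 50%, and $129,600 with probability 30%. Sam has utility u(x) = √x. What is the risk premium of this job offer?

E[u] = 0.2·√10000 + 0.5·√72900 + 0.3·√129600 = 0.2·100 + 0.5·270 + 0.3·360 = 263
CE = (263)² = 69169
Risk premium = EV − CE = 77330 − 69169 = 8161

$8,161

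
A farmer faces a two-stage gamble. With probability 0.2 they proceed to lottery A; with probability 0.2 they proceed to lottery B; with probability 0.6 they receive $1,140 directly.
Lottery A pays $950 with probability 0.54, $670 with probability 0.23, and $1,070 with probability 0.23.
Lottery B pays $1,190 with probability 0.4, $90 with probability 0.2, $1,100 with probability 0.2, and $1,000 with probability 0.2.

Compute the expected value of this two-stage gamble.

EV(A) = 0.54 × 950 + 0.23 × 670 + 0.23 × 1070 = 513 + 154.1 + 246.1 = 913.2
EV(B) = 0.4 × 1190 + 0.2 × 90 + 0.2 × 1100 + 0.2 × 1000 = 476 + 18 + 220 + 200 = 914
Branch C: 1140 (certain)
Overall = 0.2 × 913.2 + 0.2 × 914 + 0.6 × 1140 = 182.64 + 182.8 + 684 = 1049.44

$1,049.44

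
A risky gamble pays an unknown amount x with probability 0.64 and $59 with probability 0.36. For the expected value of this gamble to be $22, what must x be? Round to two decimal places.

x = $1.19

0.64·x + 0.36·59 = 22
0.64·x = 22 − 21.24 = 0.76
x = 0.76 / 0.64 = 1.1875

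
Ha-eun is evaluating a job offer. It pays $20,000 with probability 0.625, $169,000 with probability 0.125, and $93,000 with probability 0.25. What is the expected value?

EV = 0.625 × 20000 + 0.125 × 169000 + 0.25 × 93000 = 12500 + 21125 + 23250 = 56875

$56,875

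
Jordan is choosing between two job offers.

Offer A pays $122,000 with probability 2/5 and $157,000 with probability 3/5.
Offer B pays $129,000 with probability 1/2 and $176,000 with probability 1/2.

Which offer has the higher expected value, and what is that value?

Offer B ($152,500)

Offer A = 2/5 × 122000 + 3/5 × 157000 = 48800 + 94200 = 143000
Offer B = 1/2 × 129000 + 1/2 × 176000 = 64500 + 88000 = 152500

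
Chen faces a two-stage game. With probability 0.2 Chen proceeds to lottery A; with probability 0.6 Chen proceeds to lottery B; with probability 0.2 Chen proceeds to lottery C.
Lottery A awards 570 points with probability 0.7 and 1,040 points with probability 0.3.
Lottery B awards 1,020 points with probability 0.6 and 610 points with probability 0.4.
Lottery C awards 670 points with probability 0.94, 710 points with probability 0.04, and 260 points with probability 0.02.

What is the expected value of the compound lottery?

EV(A) = 0.7 × 570 + 0.3 × 1040 = 399 + 312 = 711
EV(B) = 0.6 × 1020 + 0.4 × 610 = 612 + 244 = 856
EV(C) = 0.94 × 670 + 0.04 × 710 + 0.02 × 260 = 629.8 + 28.4 + 5.2 = 663.4
Overall = 0.2 × 711 + 0.6 × 856 + 0.2 × 663.4 = 142.2 + 513.6 + 132.68 = 788.48

788.48 points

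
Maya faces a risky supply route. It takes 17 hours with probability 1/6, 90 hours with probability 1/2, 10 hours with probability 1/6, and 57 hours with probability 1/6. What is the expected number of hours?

59 hours

EV = 1/6 × 17 + 1/2 × 90 + 1/6 × 10 + 1/6 × 57 = 2.8333 + 45 + 1.6667 + 9.5 = 59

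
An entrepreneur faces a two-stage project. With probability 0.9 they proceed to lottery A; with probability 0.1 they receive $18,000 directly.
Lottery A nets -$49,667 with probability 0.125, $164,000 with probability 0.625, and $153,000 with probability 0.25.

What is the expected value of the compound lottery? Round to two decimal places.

EV(A) = 0.125 × (-49667) + 0.625 × 164000 + 0.25 × 153000 = -6208.375 + 102500 + 38250 = 134541.625
Branch B: 18000 (certain)
Overall = 0.9 × 134541.625 + 0.1 × 18000 = 121087.4625 + 1800 = 122887.4625

$122,887.46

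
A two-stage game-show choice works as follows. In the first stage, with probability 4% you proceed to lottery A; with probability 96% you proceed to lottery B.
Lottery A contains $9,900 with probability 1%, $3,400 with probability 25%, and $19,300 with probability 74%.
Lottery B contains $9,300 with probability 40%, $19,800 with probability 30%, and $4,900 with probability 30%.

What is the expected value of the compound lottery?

$11,294.04

EV(A) = 0.01 × 9900 + 0.25 × 3400 + 0.74 × 19300 = 99 + 850 + 14282 = 15231
EV(B) = 0.4 × 9300 + 0.3 × 19800 + 0.3 × 4900 = 3720 + 5940 + 1470 = 11130
Overall = 0.04 × 15231 + 0.96 × 11130 = 609.24 + 10684.8 = 11294.04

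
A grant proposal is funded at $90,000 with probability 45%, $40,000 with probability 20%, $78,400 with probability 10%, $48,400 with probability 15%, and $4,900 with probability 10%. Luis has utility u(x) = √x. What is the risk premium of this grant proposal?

E[u] = 0.45·√90000 + 0.2·√40000 + 0.1·√78400 + 0.15·√48400 + 0.1·√4900 = 0.45·300 + 0.2·200 + 0.1·280 + 0.15·220 + 0.1·70 = 243
CE = (243)² = 59049
Risk premium = EV − CE = 64090 − 59049 = 5041

$5,041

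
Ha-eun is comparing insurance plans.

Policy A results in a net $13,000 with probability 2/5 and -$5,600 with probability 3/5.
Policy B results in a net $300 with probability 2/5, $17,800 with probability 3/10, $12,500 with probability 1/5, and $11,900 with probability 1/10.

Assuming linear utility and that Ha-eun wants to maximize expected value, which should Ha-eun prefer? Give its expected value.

Policy A = 2/5 × 13000 + 3/5 × (-5600) = 5200 − 3360 = 1840
Policy B = 2/5 × 300 + 3/10 × 17800 + 1/5 × 12500 + 1/10 × 11900 = 120 + 5340 + 2500 + 1190 = 9150

Policy B ($9,150)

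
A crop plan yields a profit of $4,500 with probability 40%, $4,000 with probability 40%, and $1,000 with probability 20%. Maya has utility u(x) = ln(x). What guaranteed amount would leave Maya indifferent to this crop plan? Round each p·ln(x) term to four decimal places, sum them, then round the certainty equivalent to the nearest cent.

$3,177.66

E[u] = 0.4·ln(4500) + 0.4·ln(4000) + 0.2·ln(1000) = 3.3647 + 3.3176 + 1.3816 = 8.0639
CE = e^8.0639 ≈ 3177.66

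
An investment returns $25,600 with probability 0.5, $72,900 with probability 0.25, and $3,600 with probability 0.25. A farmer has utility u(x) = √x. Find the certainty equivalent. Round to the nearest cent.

$26,406.25

E[u] = 0.5·√25600 + 0.25·√72900 + 0.25·√3600 = 0.5·160 + 0.25·270 + 0.25·60 = 162.5
CE = (162.5)² = 26406.25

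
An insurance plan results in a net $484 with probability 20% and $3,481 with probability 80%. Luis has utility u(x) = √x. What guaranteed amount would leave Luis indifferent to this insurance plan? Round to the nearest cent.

E[u] = 0.2·√484 + 0.8·√3481 = 0.2·22 + 0.8·59 = 51.6
CE = (51.6)² = 2662.56

$2,662.56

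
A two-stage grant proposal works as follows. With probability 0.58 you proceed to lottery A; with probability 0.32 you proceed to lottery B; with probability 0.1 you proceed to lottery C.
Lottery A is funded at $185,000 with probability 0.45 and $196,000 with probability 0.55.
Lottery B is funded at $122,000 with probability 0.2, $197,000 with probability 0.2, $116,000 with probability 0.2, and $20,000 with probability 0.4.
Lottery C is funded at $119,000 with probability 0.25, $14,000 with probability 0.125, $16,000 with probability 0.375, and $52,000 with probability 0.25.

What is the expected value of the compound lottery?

$146,259

EV(A) = 0.45 × 185000 + 0.55 × 196000 = 83250 + 107800 = 191050
EV(B) = 0.2 × 122000 + 0.2 × 197000 + 0.2 × 116000 + 0.4 × 20000 = 24400 + 39400 + 23200 + 8000 = 95000
EV(C) = 0.25 × 119000 + 0.125 × 14000 + 0.375 × 16000 + 0.25 × 52000 = 29750 + 1750 + 6000 + 13000 = 50500
Overall = 0.58 × 191050 + 0.32 × 95000 + 0.1 × 50500 = 110809 + 30400 + 5050 = 146259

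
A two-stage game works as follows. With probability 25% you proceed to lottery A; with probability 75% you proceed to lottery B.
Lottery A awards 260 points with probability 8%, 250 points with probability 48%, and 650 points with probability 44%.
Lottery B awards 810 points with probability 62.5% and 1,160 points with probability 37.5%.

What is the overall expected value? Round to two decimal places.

EV(A) = 0.08 × 260 + 0.48 × 250 + 0.44 × 650 = 20.8 + 120 + 286 = 426.8
EV(B) = 0.625 × 810 + 0.375 × 1160 = 506.25 + 435 = 941.25
Overall = 0.25 × 426.8 + 0.75 × 941.25 = 106.7 + 705.9375 = 812.6375

812.64 points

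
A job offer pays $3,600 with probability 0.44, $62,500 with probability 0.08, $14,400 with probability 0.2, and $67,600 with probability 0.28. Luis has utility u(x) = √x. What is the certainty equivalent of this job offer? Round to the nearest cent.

E[u] = 0.44·√3600 + 0.08·√62500 + 0.2·√14400 + 0.28·√67600 = 0.44·60 + 0.08·250 + 0.2·120 + 0.28·260 = 143.2
CE = (143.2)² = 20506.24

$20,506.24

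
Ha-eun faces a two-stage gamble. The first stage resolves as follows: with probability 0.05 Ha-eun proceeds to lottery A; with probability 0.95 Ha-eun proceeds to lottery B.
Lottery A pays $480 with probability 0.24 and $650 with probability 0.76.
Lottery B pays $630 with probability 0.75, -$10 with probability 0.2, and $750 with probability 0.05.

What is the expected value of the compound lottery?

$513.06

EV(A) = 0.24 × 480 + 0.76 × 650 = 115.2 + 494 = 609.2
EV(B) = 0.75 × 630 + 0.2 × (-10) + 0.05 × 750 = 472.5 − 2 + 37.5 = 508
Overall = 0.05 × 609.2 + 0.95 × 508 = 30.46 + 482.6 = 513.06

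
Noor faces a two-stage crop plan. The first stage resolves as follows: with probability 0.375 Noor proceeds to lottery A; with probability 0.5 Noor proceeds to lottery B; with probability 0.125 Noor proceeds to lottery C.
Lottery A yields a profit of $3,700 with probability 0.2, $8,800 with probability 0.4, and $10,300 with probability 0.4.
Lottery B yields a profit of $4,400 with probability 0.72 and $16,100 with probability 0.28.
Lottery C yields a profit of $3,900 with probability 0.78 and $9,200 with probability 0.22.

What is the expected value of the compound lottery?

EV(A) = 0.2 × 3700 + 0.4 × 8800 + 0.4 × 10300 = 740 + 3520 + 4120 = 8380
EV(B) = 0.72 × 4400 + 0.28 × 16100 = 3168 + 4508 = 7676
EV(C) = 0.78 × 3900 + 0.22 × 9200 = 3042 + 2024 = 5066
Overall = 0.375 × 8380 + 0.5 × 7676 + 0.125 × 5066 = 3142.5 + 3838 + 633.25 = 7613.75

$7,613.75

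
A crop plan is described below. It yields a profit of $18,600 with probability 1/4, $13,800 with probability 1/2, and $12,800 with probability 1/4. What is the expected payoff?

$14,750

EV = 1/4 × 18600 + 1/2 × 13800 + 1/4 × 12800 = 4650 + 6900 + 3200 = 14750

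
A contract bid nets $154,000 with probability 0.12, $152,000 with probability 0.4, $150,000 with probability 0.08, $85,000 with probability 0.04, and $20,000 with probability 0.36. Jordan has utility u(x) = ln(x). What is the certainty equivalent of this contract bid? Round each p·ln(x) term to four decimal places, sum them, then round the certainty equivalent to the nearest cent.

E[u] = 0.12·ln(154000) + 0.4·ln(152000) + 0.08·ln(150000) + 0.04·ln(85000) + 0.36·ln(20000) = 1.4334 + 4.7727 + 0.9535 + 0.4540 + 3.5653 = 11.1789
CE = e^11.1789 ≈ 71603.55

$71,603.55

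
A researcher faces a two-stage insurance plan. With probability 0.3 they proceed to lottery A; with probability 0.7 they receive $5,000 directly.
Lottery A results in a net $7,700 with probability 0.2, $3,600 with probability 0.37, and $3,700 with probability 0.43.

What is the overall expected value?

EV(A) = 0.2 × 7700 + 0.37 × 3600 + 0.43 × 3700 = 1540 + 1332 + 1591 = 4463
Branch B: 5000 (certain)
Overall = 0.3 × 4463 + 0.7 × 5000 = 1338.9 + 3500 = 4838.9

$4,838.90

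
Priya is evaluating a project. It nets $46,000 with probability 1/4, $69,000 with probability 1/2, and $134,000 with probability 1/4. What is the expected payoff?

$79,500

EV = 1/4 × 46000 + 1/2 × 69000 + 1/4 × 134000 = 11500 + 34500 + 33500 = 79500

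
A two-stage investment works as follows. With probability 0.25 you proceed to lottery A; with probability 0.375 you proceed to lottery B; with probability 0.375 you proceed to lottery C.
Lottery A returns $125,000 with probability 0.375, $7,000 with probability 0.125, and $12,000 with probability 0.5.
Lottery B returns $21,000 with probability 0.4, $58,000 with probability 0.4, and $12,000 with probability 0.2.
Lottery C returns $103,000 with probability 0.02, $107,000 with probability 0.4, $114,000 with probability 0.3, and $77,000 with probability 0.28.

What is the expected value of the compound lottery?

$63,920

EV(A) = 0.375 × 125000 + 0.125 × 7000 + 0.5 × 12000 = 46875 + 875 + 6000 = 53750
EV(B) = 0.4 × 21000 + 0.4 × 58000 + 0.2 × 12000 = 8400 + 23200 + 2400 = 34000
EV(C) = 0.02 × 103000 + 0.4 × 107000 + 0.3 × 114000 + 0.28 × 77000 = 2060 + 42800 + 34200 + 21560 = 100620
Overall = 0.25 × 53750 + 0.375 × 34000 + 0.375 × 100620 = 13437.5 + 12750 + 37732.5 = 63920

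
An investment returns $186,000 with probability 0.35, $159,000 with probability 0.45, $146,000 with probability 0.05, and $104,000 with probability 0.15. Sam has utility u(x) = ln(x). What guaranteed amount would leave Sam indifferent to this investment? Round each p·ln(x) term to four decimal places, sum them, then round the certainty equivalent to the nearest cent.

E[u] = 0.35·ln(186000) + 0.45·ln(159000) + 0.05·ln(146000) + 0.15·ln(104000) = 4.2467 + 5.3895 + 0.5946 + 1.7328 = 11.9636
CE = e^11.9636 ≈ 156937.04

$156,937.04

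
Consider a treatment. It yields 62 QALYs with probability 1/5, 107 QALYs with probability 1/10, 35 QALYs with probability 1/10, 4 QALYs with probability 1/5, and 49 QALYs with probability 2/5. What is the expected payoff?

47 QALYs

EV = 1/5 × 62 + 1/10 × 107 + 1/10 × 35 + 1/5 × 4 + 2/5 × 49 = 12.4 + 10.7 + 3.5 + 0.8 + 19.6 = 47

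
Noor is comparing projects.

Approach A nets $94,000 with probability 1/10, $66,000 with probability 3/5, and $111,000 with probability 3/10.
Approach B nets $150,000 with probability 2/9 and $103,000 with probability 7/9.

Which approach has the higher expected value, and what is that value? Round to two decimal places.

Approach A = 1/10 × 94000 + 3/5 × 66000 + 3/10 × 111000 = 9400 + 39600 + 33300 = 82300
Approach B = 2/9 × 150000 + 7/9 × 103000 = 33333.3333 + 80111.1111 = 113444.4444

Approach B ($113,444.44)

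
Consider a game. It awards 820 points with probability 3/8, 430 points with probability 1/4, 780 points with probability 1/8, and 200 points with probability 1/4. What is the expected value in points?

EV = 3/8 × 820 + 1/4 × 430 + 1/8 × 780 + 1/4 × 200 = 307.5 + 107.5 + 97.5 + 50 = 562.5

562.5 points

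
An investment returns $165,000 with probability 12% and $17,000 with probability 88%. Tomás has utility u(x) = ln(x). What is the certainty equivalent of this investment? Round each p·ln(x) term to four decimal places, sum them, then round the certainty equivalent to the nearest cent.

$22,330.30

E[u] = 0.12·ln(165000) + 0.88·ln(17000) = 1.4416 + 8.5721 = 10.0137
CE = e^10.0137 ≈ 22330.30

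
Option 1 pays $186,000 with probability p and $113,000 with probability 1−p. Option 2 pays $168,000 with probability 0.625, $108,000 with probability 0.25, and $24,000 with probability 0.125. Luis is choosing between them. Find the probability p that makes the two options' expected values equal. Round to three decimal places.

p = 0.301

EV(Option 2) = 0.625 × 168000 + 0.25 × 108000 + 0.125 × 24000 = 105000 + 27000 + 3000 = 135000
p·186000 + (1−p)·113000 = 135000
73000p + 113000 = 135000
p = (135000 − 113000) / 73000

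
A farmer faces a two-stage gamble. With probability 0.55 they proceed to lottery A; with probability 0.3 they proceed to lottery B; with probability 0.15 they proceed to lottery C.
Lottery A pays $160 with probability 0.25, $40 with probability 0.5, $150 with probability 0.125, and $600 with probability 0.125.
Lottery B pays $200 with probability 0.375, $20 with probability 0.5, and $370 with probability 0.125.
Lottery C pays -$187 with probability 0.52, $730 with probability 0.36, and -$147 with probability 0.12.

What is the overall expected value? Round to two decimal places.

EV(A) = 0.25 × 160 + 0.5 × 40 + 0.125 × 150 + 0.125 × 600 = 40 + 20 + 18.75 + 75 = 153.75
EV(B) = 0.375 × 200 + 0.5 × 20 + 0.125 × 370 = 75 + 10 + 46.25 = 131.25
EV(C) = 0.52 × (-187) + 0.36 × 730 + 0.12 × (-147) = -97.24 + 262.8 − 17.64 = 147.92
Overall = 0.55 × 153.75 + 0.3 × 131.25 + 0.15 × 147.92 = 84.5625 + 39.375 + 22.188 = 146.1255

$146.13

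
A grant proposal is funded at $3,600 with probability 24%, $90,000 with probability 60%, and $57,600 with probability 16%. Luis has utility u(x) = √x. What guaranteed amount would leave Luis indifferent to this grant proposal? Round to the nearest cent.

E[u] = 0.24·√3600 + 0.6·√90000 + 0.16·√57600 = 0.24·60 + 0.6·300 + 0.16·240 = 232.8
CE = (232.8)² = 54195.84

$54,195.84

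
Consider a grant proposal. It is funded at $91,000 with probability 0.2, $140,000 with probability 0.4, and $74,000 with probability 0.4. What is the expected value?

EV = 0.2 × 91000 + 0.4 × 140000 + 0.4 × 74000 = 18200 + 56000 + 29600 = 103800

$103,800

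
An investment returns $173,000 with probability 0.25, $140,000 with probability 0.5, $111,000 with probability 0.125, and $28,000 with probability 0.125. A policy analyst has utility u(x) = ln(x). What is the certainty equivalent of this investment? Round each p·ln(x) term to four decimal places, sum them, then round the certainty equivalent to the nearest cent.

$117,265.98

E[u] = 0.25·ln(173000) + 0.5·ln(140000) + 0.125·ln(111000) + 0.125·ln(28000) = 3.0153 + 5.9247 + 1.4522 + 1.2800 = 11.6722
CE = e^11.6722 ≈ 117265.98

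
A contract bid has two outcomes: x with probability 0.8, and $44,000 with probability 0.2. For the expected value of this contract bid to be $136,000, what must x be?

x = $159,000

0.8·x + 0.2·44000 = 136000
0.8·x = 136000 − 8800 = 127200
x = 127200 / 0.8 = 159000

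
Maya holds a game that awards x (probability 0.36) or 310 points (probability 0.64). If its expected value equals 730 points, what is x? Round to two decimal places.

0.36·x + 0.64·310 = 730
0.36·x = 730 − 198.4 = 531.6
x = 531.6 / 0.36 = 1476.6667

x = 1476.67 points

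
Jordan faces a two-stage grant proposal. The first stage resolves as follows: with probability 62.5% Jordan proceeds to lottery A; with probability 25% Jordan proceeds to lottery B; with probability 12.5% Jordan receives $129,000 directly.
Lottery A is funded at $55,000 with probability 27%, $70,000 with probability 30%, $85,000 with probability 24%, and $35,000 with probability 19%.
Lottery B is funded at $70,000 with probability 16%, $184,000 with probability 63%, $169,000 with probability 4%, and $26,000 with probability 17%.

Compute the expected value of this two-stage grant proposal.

$90,012.50

EV(A) = 0.27 × 55000 + 0.3 × 70000 + 0.24 × 85000 + 0.19 × 35000 = 14850 + 21000 + 20400 + 6650 = 62900
EV(B) = 0.16 × 70000 + 0.63 × 184000 + 0.04 × 169000 + 0.17 × 26000 = 11200 + 115920 + 6760 + 4420 = 138300
Branch C: 129000 (certain)
Overall = 0.625 × 62900 + 0.25 × 138300 + 0.125 × 129000 = 39312.5 + 34575 + 16125 = 90012.5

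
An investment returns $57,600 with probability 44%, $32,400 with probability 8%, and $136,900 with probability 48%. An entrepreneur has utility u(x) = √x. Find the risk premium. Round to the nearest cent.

E[u] = 0.44·√57600 + 0.08·√32400 + 0.48·√136900 = 0.44·240 + 0.08·180 + 0.48·370 = 297.6
CE = (297.6)² = 88565.76
Risk premium = EV − CE = 93648 − 88565.76 = 5082.24

$5,082.24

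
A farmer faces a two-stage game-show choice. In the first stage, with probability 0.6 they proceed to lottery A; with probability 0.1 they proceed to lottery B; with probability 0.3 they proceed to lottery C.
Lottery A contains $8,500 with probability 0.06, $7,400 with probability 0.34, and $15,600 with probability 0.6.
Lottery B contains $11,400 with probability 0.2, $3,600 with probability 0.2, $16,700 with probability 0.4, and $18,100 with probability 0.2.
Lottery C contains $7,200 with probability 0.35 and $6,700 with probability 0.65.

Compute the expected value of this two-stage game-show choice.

EV(A) = 0.06 × 8500 + 0.34 × 7400 + 0.6 × 15600 = 510 + 2516 + 9360 = 12386
EV(B) = 0.2 × 11400 + 0.2 × 3600 + 0.4 × 16700 + 0.2 × 18100 = 2280 + 720 + 6680 + 3620 = 13300
EV(C) = 0.35 × 7200 + 0.65 × 6700 = 2520 + 4355 = 6875
Overall = 0.6 × 12386 + 0.1 × 13300 + 0.3 × 6875 = 7431.6 + 1330 + 2062.5 = 10824.1

$10,824.10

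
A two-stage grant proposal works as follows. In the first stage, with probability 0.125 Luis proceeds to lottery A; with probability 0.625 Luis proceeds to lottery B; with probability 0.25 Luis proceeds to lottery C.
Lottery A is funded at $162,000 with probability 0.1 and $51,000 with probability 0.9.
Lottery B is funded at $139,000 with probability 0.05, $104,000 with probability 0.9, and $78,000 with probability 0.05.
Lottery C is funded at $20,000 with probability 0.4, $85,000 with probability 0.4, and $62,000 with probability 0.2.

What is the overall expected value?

EV(A) = 0.1 × 162000 + 0.9 × 51000 = 16200 + 45900 = 62100
EV(B) = 0.05 × 139000 + 0.9 × 104000 + 0.05 × 78000 = 6950 + 93600 + 3900 = 104450
EV(C) = 0.4 × 20000 + 0.4 × 85000 + 0.2 × 62000 = 8000 + 34000 + 12400 = 54400
Overall = 0.125 × 62100 + 0.625 × 104450 + 0.25 × 54400 = 7762.5 + 65281.25 + 13600 = 86643.75

$86,643.75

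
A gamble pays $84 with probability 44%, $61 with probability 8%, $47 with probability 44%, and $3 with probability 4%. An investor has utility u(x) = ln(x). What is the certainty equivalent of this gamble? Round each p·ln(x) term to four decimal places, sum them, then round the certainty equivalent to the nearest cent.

E[u] = 0.44·ln(84) + 0.08·ln(61) + 0.44·ln(47) + 0.04·ln(3) = 1.9496 + 0.3289 + 1.6941 + 0.0439 = 4.0165
CE = e^4.0165 ≈ 55.51

$55.51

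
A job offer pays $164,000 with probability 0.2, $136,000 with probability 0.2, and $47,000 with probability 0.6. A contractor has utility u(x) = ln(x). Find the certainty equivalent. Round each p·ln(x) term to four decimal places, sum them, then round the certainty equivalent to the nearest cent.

E[u] = 0.2·ln(164000) + 0.2·ln(136000) + 0.6·ln(47000) = 2.4015 + 2.3641 + 6.4547 = 11.2203
CE = e^11.2203 ≈ 74630.16

$74,630.16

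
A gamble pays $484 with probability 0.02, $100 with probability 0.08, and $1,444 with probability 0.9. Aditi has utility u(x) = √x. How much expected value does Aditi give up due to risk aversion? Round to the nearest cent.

$61.29

E[u] = 0.02·√484 + 0.08·√100 + 0.9·√1444 = 0.02·22 + 0.08·10 + 0.9·38 = 35.44
CE = (35.44)² = 1255.9936
Risk premium = EV − CE = 1317.28 − 1255.9936 = 61.2864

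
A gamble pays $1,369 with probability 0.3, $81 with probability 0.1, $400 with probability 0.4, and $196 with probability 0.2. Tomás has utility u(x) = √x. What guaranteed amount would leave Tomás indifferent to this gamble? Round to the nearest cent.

E[u] = 0.3·√1369 + 0.1·√81 + 0.4·√400 + 0.2·√196 = 0.3·37 + 0.1·9 + 0.4·20 + 0.2·14 = 22.8
CE = (22.8)² = 519.84

$519.84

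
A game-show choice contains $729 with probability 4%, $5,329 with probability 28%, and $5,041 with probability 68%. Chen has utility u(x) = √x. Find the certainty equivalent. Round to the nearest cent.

E[u] = 0.04·√729 + 0.28·√5329 + 0.68·√5041 = 0.04·27 + 0.28·73 + 0.68·71 = 69.8
CE = (69.8)² = 4872.04

$4,872.04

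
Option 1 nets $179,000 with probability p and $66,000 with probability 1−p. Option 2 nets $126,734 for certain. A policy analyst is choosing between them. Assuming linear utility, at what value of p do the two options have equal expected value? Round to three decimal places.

p = 0.537

p·179000 + (1−p)·66000 = 126734
113000p + 66000 = 126734
p = (126734 − 66000) / 113000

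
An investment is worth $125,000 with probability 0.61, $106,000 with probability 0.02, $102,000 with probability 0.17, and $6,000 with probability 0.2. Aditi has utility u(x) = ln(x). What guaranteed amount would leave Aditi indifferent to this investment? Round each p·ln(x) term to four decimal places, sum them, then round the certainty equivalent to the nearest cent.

$65,571.73

E[u] = 0.61·ln(125000) + 0.02·ln(106000) + 0.17·ln(102000) + 0.2·ln(6000) = 7.1590 + 0.2314 + 1.9606 + 1.7399 = 11.0909
CE = e^11.0909 ≈ 65571.73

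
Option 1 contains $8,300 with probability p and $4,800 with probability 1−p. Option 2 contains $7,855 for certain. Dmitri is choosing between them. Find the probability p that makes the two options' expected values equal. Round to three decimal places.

p·8300 + (1−p)·4800 = 7855
3500p + 4800 = 7855
p = (7855 − 4800) / 3500

p = 0.873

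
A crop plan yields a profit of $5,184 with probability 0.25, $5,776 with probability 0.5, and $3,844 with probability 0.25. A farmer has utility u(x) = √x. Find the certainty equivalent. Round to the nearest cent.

$5,112.25

E[u] = 0.25·√5184 + 0.5·√5776 + 0.25·√3844 = 0.25·72 + 0.5·76 + 0.25·62 = 71.5
CE = (71.5)² = 5112.25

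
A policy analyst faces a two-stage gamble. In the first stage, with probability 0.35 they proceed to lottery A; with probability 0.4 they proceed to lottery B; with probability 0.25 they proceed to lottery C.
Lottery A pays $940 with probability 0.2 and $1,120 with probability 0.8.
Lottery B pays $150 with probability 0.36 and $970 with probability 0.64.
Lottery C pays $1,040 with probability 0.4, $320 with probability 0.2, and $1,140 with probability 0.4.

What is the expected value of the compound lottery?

$883.32

EV(A) = 0.2 × 940 + 0.8 × 1120 = 188 + 896 = 1084
EV(B) = 0.36 × 150 + 0.64 × 970 = 54 + 620.8 = 674.8
EV(C) = 0.4 × 1040 + 0.2 × 320 + 0.4 × 1140 = 416 + 64 + 456 = 936
Overall = 0.35 × 1084 + 0.4 × 674.8 + 0.25 × 936 = 379.4 + 269.92 + 234 = 883.32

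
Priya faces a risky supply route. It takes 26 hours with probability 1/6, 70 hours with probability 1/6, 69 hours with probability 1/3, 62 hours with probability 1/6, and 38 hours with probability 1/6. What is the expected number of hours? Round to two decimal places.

55.67 hours

EV = 1/6 × 26 + 1/6 × 70 + 1/3 × 69 + 1/6 × 62 + 1/6 × 38 = 4.3333 + 11.6667 + 23 + 10.3333 + 6.3333 = 55.6667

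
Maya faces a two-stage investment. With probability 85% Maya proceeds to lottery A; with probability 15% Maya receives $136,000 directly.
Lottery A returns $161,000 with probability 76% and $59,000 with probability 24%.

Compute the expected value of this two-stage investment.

$136,442

EV(A) = 0.76 × 161000 + 0.24 × 59000 = 122360 + 14160 = 136520
Branch B: 136000 (certain)
Overall = 0.85 × 136520 + 0.15 × 136000 = 116042 + 20400 = 136442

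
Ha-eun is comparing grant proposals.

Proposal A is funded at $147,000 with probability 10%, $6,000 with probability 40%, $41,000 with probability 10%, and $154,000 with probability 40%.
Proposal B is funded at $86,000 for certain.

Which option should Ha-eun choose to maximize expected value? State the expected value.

Proposal A = 0.1 × 147000 + 0.4 × 6000 + 0.1 × 41000 + 0.4 × 154000 = 14700 + 2400 + 4100 + 61600 = 82800
Proposal B: 86000 (certain)

Proposal B ($86,000)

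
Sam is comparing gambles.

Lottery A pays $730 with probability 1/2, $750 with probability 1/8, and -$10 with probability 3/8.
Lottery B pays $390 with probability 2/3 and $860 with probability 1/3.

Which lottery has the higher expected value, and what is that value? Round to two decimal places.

Lottery B ($546.67)

Lottery A = 1/2 × 730 + 1/8 × 750 + 3/8 × (-10) = 365 + 93.75 − 3.75 = 455
Lottery B = 2/3 × 390 + 1/3 × 860 = 260 + 286.6667 = 546.6667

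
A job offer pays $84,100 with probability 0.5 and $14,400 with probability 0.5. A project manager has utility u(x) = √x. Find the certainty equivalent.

$42,025

E[u] = 0.5·√84100 + 0.5·√14400 = 0.5·290 + 0.5·120 = 205
CE = (205)² = 42025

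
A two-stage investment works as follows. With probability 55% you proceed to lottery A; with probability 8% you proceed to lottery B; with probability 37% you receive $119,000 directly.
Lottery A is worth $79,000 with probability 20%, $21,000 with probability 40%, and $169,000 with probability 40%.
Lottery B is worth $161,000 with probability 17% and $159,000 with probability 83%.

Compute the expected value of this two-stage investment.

EV(A) = 0.2 × 79000 + 0.4 × 21000 + 0.4 × 169000 = 15800 + 8400 + 67600 = 91800
EV(B) = 0.17 × 161000 + 0.83 × 159000 = 27370 + 131970 = 159340
Branch C: 119000 (certain)
Overall = 0.55 × 91800 + 0.08 × 159340 + 0.37 × 119000 = 50490 + 12747.2 + 44030 = 107267.2

$107,267.20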